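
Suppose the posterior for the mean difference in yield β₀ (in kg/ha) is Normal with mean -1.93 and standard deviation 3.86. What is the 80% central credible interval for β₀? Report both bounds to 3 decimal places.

[-6.877, 3.017]

The posterior is symmetric, so the 80% equal-tailed interval is β₀ = -1.93 ± z·3.86 with z = 1.282.
Half-width: 1.282 × 3.86 = 4.947.
-1.93 − 4.947 = -6.877; -1.93 + 4.947 = 3.017.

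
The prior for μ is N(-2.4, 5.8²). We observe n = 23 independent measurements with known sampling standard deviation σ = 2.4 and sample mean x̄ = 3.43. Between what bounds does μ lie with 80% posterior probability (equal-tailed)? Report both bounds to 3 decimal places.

[2.748, 4.026]

Posterior precision = 1/5.8² + 23/2.4² = 0.0297 + 3.9931 = 4.0228, so posterior SD = 0.4986.
Posterior mean = (-2.4/5.8² + 23·3.43/2.4²) / 4.0228 = 3.3869.
Interval: 3.3869 ± 1.282 × 0.4986 → [2.748, 4.026].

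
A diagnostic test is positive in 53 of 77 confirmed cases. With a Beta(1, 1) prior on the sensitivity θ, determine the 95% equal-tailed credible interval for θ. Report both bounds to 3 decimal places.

Posterior: Beta(1+53, 1+24) = Beta(54, 25).
Equal-tailed 95% interval: the 0.025 and 0.975 quantiles of Beta(54, 25).
Posterior mean ≈ 0.684, SD ≈ 0.052; a Normal approximation gives roughly [0.582, 0.785].
Exact: F⁻¹(0.025) = 0.578; F⁻¹(0.975) = 0.781.

[0.578, 0.781]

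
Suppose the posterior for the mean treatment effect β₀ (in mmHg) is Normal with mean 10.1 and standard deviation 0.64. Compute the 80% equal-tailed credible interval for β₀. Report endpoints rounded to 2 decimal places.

[9.28, 10.92]

The posterior is symmetric, so the 80% equal-tailed interval is β₀ = 10.1 ± z·0.64 with z = 1.282.
Half-width: 1.282 × 0.64 = 0.82.
10.1 − 0.82 = 9.28; 10.1 + 0.82 = 10.92.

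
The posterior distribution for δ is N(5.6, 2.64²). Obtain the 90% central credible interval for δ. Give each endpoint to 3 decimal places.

[1.258, 9.942]

The posterior is symmetric, so the 90% equal-tailed interval is δ = 5.6 ± z·2.64 with z = 1.645.
Half-width: 1.645 × 2.64 = 4.342.
5.6 − 4.342 = 1.258; 5.6 + 4.342 = 9.942.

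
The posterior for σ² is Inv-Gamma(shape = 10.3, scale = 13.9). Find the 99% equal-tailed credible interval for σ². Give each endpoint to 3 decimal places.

Inverse-Gamma(10.3, 13.9) quantiles: F⁻¹(0.005) and F⁻¹(0.995).
Equivalently, 1/σ² ~ Gamma(10.3, rate = 13.9); invert its 0.995 and 0.005 quantiles.
Posterior mean ≈ 1.495, SD ≈ 0.519; a Normal approximation gives roughly [0.158, 2.831].
Exact: lower = 0.681; upper = 3.567.

[0.681, 3.567]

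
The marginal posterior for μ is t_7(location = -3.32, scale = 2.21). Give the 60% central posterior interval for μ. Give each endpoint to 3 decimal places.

[-5.300, -1.340]

The t_7 distribution is symmetric; the 60% interval is -3.32 ± t·2.21 with t_{0.8,7} = 0.896.
Half-width: 0.896 × 2.21 = 1.980.
-3.32 − 1.980 = -5.300; -3.32 + 1.980 = -1.340.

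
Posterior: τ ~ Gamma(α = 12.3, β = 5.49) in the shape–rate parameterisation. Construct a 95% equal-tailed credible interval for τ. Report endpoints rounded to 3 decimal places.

[1.169, 3.655]

Posterior: Gamma(shape 12.3, rate 5.49).
Equal-tailed 95% interval: Gamma(12.3, 5.49) quantiles at 0.025 and 0.975.
Posterior mean ≈ 2.240, SD ≈ 0.639; a Normal approximation gives roughly [0.988, 3.493].
Exact: lower = 1.169; upper = 3.655.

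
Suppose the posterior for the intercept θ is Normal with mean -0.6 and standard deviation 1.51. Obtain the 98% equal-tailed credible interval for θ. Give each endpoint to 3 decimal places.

[-4.113, 2.913]

The posterior is symmetric, so the 98% equal-tailed interval is θ = -0.6 ± z·1.51 with z = 2.326.
Half-width: 2.326 × 1.51 = 3.513.
-0.6 − 3.513 = -4.113; -0.6 + 3.513 = 2.913.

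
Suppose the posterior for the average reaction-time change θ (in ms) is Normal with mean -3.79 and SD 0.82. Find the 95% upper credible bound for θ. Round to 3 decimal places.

-2.441

Need U with P(θ ≤ U) = 0.95: U = -3.79 + z_{0.05}·0.82.
z = 1.645; U = -3.79 + 1.645 × 0.82 = -2.441.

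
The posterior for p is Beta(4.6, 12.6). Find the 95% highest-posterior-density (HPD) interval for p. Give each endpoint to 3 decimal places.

[0.079, 0.471]

The posterior is unimodal and skewed, so the HPD interval has equal density at both endpoints and is the shortest 95% interval.
Solving f(0.079) = f(0.471) with F(0.471) − F(0.079) = 0.95 gives [0.079, 0.471].
For comparison, the equal-tailed interval is [0.093, 0.492]; the HPD is narrower and shifted toward the mode.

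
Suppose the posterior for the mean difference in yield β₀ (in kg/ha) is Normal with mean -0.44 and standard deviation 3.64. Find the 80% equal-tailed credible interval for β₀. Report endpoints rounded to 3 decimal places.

[-5.105, 4.225]

The posterior is symmetric, so the 80% equal-tailed interval is β₀ = -0.44 ± z·3.64 with z = 1.282.
Half-width: 1.282 × 3.64 = 4.665.
-0.44 − 4.665 = -5.105; -0.44 + 4.665 = 4.225.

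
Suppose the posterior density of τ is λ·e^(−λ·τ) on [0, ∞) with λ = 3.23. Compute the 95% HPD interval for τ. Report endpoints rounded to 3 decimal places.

[0.000, 0.927]

The exponential density is strictly decreasing on [0, ∞), so the HPD interval is anchored at 0: [0, q] with P(τ ≤ q) = 0.95.
q = −ln(1 − 0.95) / 3.23 = 2.9957 / 3.23 = 0.927.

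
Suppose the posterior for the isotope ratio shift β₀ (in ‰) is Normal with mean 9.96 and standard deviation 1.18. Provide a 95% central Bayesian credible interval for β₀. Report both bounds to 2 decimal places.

[7.65, 12.27]

The posterior is symmetric, so the 95% equal-tailed interval is β₀ = 9.96 ± z·1.18 with z = 1.960.
Half-width: 1.960 × 1.18 = 2.31.
9.96 − 2.31 = 7.65; 9.96 + 2.31 = 12.27.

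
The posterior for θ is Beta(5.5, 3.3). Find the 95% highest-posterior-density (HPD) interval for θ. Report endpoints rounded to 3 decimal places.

The posterior is unimodal and skewed, so the HPD interval has equal density at both endpoints and is the shortest 95% interval.
Solving f(0.327) = f(0.909) with F(0.909) − F(0.327) = 0.95 gives [0.327, 0.909].
For comparison, the equal-tailed interval is [0.305, 0.892]; the HPD is narrower and shifted toward the mode.

[0.327, 0.909]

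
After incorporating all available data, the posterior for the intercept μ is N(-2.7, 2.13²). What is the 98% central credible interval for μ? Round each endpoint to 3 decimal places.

[-7.655, 2.255]

The posterior is symmetric, so the 98% equal-tailed interval is μ = -2.7 ± z·2.13 with z = 2.326.
Half-width: 2.326 × 2.13 = 4.955.
-2.7 − 4.955 = -7.655; -2.7 + 4.955 = 2.255.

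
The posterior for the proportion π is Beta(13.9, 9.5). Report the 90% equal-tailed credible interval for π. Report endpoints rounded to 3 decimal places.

Posterior: Beta(13.9, 9.5).
Equal-tailed 90% interval: the 0.05 and 0.95 quantiles of Beta(13.9, 9.5).
Posterior mean ≈ 0.594, SD ≈ 0.099; a Normal approximation gives roughly [0.430, 0.758].
Exact: F⁻¹(0.05) = 0.426; F⁻¹(0.95) = 0.753.

[0.426, 0.753]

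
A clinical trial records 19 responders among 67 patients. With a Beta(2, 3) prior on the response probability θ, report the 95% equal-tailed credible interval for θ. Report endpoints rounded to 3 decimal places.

Posterior: Beta(2+19, 3+48) = Beta(21, 51).
Equal-tailed 95% interval: the 0.025 and 0.975 quantiles of Beta(21, 51).
Posterior mean ≈ 0.292, SD ≈ 0.053; a Normal approximation gives roughly [0.187, 0.396].
Exact: F⁻¹(0.025) = 0.193; F⁻¹(0.975) = 0.401.

[0.193, 0.401]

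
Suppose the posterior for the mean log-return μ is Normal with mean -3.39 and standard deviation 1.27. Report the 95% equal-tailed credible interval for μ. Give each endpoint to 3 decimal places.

[-5.879, -0.901]

The posterior is symmetric, so the 95% equal-tailed interval is μ = -3.39 ± z·1.27 with z = 1.960.
Half-width: 1.960 × 1.27 = 2.489.
-3.39 − 2.489 = -5.879; -3.39 + 2.489 = -0.901.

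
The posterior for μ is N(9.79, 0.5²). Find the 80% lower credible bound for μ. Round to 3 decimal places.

Need L with P(μ ≥ L) = 0.80: L = 9.79 − z_{0.2}·0.5.
z = 0.842; L = 9.79 − 0.842 × 0.5 = 9.369.

9.369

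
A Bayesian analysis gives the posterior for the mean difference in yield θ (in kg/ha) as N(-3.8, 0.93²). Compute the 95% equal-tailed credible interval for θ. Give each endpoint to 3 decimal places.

[-5.623, -1.977]

The posterior is symmetric, so the 95% equal-tailed interval is θ = -3.8 ± z·0.93 with z = 1.960.
Half-width: 1.960 × 0.93 = 1.823.
-3.8 − 1.823 = -5.623; -3.8 + 1.823 = -1.977.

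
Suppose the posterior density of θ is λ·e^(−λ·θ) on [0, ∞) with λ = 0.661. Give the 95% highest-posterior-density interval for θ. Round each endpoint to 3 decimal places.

The exponential density is strictly decreasing on [0, ∞), so the HPD interval is anchored at 0: [0, q] with P(θ ≤ q) = 0.95.
q = −ln(1 − 0.95) / 0.661 = 2.9957 / 0.661 = 4.532.

[0.000, 4.532]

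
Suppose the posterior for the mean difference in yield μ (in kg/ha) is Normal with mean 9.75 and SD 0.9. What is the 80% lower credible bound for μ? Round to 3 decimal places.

8.993

Need L with P(μ ≥ L) = 0.80: L = 9.75 − z_{0.2}·0.9.
z = 0.842; L = 9.75 − 0.842 × 0.9 = 8.993.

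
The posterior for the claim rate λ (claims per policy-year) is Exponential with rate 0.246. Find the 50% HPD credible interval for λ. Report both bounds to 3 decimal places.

The exponential density is strictly decreasing on [0, ∞), so the HPD interval is anchored at 0: [0, q] with P(λ ≤ q) = 0.50.
q = −ln(1 − 0.50) / 0.246 = 0.6931 / 0.246 = 2.818.

[0.000, 2.818]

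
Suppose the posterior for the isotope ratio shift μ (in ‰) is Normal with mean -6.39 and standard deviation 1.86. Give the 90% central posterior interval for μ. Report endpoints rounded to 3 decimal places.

The posterior is symmetric, so the 90% equal-tailed interval is μ = -6.39 ± z·1.86 with z = 1.645.
Half-width: 1.645 × 1.86 = 3.059.
-6.39 − 3.059 = -9.449; -6.39 + 3.059 = -3.331.

[-9.449, -3.331]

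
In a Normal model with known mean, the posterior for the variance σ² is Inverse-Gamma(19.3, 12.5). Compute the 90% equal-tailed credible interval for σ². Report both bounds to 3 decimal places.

[0.462, 0.985]

Inverse-Gamma(19.3, 12.5) quantiles: F⁻¹(0.05) and F⁻¹(0.95).
Equivalently, 1/σ² ~ Gamma(19.3, rate = 12.5); invert its 0.95 and 0.05 quantiles.
Posterior mean ≈ 0.683, SD ≈ 0.164; a Normal approximation gives roughly [0.413, 0.953].
Exact: lower = 0.462; upper = 0.985.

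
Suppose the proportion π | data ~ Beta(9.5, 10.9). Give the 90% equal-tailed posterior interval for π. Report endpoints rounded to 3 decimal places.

[0.290, 0.645]

Posterior: Beta(9.5, 10.9).
Equal-tailed 90% interval: the 0.05 and 0.95 quantiles of Beta(9.5, 10.9).
Posterior mean ≈ 0.466, SD ≈ 0.108; a Normal approximation gives roughly [0.288, 0.643].
Exact: F⁻¹(0.05) = 0.290; F⁻¹(0.95) = 0.645.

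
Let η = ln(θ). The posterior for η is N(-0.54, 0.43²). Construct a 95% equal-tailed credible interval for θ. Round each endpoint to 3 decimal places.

[0.251, 1.354]

On the log scale the 95% interval is -0.54 ± 1.960 × 0.43 = [-1.3828, 0.3028].
Exponentiate: [e^-1.3828, e^0.3028] = [0.251, 1.354].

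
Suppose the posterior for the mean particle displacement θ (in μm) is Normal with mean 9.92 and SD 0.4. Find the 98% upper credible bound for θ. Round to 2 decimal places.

10.74

Need U with P(θ ≤ U) = 0.98: U = 9.92 + z_{0.02}·0.4.
z = 2.054; U = 9.92 + 2.054 × 0.4 = 10.74.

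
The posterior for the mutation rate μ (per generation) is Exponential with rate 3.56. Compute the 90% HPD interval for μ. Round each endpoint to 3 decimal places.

The exponential density is strictly decreasing on [0, ∞), so the HPD interval is anchored at 0: [0, q] with P(μ ≤ q) = 0.90.
q = −ln(1 − 0.90) / 3.56 = 2.3026 / 3.56 = 0.647.

[0.000, 0.647]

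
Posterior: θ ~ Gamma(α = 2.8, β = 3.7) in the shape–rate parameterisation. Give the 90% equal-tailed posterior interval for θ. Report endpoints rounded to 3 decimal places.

Posterior: Gamma(shape 2.8, rate 3.7).
Equal-tailed 90% interval: Gamma(2.8, 3.7) quantiles at 0.05 and 0.95.
Posterior mean ≈ 0.757, SD ≈ 0.452; a Normal approximation gives roughly [0.013, 1.501].
Exact: lower = 0.194; upper = 1.620.

[0.194, 1.620]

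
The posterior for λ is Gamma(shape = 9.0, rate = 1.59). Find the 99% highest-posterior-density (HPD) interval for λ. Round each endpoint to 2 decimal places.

[1.70, 11.18]

The posterior is unimodal and skewed, so the HPD interval has equal density at both endpoints and is the shortest 99% interval.
Solving f(1.70) = f(11.18) with F(11.18) − F(1.70) = 0.99 gives [1.70, 11.18].
For comparison, the equal-tailed interval is [1.97, 11.68]; the HPD is narrower and shifted toward the mode.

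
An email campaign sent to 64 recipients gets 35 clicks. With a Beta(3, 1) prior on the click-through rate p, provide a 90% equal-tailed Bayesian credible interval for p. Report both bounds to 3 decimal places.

Posterior: Beta(3+35, 1+29) = Beta(38, 30).
Equal-tailed 90% interval: the 0.05 and 0.95 quantiles of Beta(38, 30).
Posterior mean ≈ 0.559, SD ≈ 0.060; a Normal approximation gives roughly [0.461, 0.657].
Exact: F⁻¹(0.05) = 0.459; F⁻¹(0.95) = 0.656.

[0.459, 0.656]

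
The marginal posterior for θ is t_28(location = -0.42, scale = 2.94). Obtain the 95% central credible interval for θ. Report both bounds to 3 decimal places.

[-6.442, 5.602]

The t_28 distribution is symmetric; the 95% interval is -0.42 ± t·2.94 with t_{0.975,28} = 2.048.
Half-width: 2.048 × 2.94 = 6.022.
-0.42 − 6.022 = -6.442; -0.42 + 6.022 = 5.602.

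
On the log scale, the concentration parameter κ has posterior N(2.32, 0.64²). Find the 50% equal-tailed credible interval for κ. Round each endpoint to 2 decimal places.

[6.61, 15.67]

On the log scale the 50% interval is 2.32 ± 0.674 × 0.64 = [1.8883, 2.7517].
Exponentiate: [e^1.8883, e^2.7517] = [6.61, 15.67].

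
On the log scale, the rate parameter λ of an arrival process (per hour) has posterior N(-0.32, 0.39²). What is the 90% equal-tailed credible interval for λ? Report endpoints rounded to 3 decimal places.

On the log scale the 90% interval is -0.32 ± 1.645 × 0.39 = [-0.9615, 0.3215].
Exponentiate: [e^-0.9615, e^0.3215] = [0.382, 1.379].

[0.382, 1.379]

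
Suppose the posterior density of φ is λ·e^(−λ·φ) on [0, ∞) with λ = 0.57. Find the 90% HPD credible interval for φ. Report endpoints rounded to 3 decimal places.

[0.000, 4.040]

The exponential density is strictly decreasing on [0, ∞), so the HPD interval is anchored at 0: [0, q] with P(φ ≤ q) = 0.90.
q = −ln(1 − 0.90) / 0.57 = 2.3026 / 0.57 = 4.040.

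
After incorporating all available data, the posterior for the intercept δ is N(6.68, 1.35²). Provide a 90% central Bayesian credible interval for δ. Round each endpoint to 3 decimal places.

The posterior is symmetric, so the 90% equal-tailed interval is δ = 6.68 ± z·1.35 with z = 1.645.
Half-width: 1.645 × 1.35 = 2.221.
6.68 − 2.221 = 4.459; 6.68 + 2.221 = 8.901.

[4.459, 8.901]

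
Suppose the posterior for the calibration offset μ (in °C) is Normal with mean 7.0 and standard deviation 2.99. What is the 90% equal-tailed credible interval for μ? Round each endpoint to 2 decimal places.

The posterior is symmetric, so the 90% equal-tailed interval is μ = 7.0 ± z·2.99 with z = 1.645.
Half-width: 1.645 × 2.99 = 4.92.
7.0 − 4.92 = 2.08; 7.0 + 4.92 = 11.92.

[2.08, 11.92]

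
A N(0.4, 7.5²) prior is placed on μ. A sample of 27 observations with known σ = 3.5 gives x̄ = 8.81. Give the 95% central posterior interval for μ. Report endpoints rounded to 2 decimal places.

Posterior precision = 1/7.5² + 27/3.5² = 0.0178 + 2.2041 = 2.2219, so posterior SD = 0.6709.
Posterior mean = (0.4/7.5² + 27·8.81/3.5²) / 2.2219 = 8.7427.
Interval: 8.7427 ± 1.960 × 0.6709 → [7.43, 10.06].

[7.43, 10.06]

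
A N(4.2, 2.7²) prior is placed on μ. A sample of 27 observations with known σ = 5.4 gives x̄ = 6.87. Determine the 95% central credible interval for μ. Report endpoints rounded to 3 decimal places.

[4.625, 8.426]

Posterior precision = 1/2.7² + 27/5.4² = 0.1372 + 0.9259 = 1.0631, so posterior SD = 0.9699.
Posterior mean = (4.2/2.7² + 27·6.87/5.4²) / 1.0631 = 6.5255.
Interval: 6.5255 ± 1.960 × 0.9699 → [4.625, 8.426].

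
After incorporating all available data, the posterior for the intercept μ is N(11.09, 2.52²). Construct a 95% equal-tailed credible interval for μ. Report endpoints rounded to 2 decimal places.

[6.15, 16.03]

The posterior is symmetric, so the 95% equal-tailed interval is μ = 11.09 ± z·2.52 with z = 1.960.
Half-width: 1.960 × 2.52 = 4.94.
11.09 − 4.94 = 6.15; 11.09 + 4.94 = 16.03.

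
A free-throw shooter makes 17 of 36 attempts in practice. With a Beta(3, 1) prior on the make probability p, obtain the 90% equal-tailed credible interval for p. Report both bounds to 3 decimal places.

Posterior: Beta(3+17, 1+19) = Beta(20, 20).
Equal-tailed 90% interval: the 0.05 and 0.95 quantiles of Beta(20, 20).
Posterior mean ≈ 0.500, SD ≈ 0.078; a Normal approximation gives roughly [0.372, 0.628].
Exact: F⁻¹(0.05) = 0.371; F⁻¹(0.95) = 0.629.

[0.371, 0.629]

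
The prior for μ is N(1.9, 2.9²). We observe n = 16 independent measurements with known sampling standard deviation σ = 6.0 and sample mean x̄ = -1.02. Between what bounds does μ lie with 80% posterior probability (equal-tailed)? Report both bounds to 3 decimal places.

Posterior precision = 1/2.9² + 16/6.0² = 0.1189 + 0.4444 = 0.5634, so posterior SD = 1.3323.
Posterior mean = (1.9/2.9² + 16·-1.02/6.0²) / 0.5634 = -0.4037.
Interval: -0.4037 ± 1.282 × 1.3323 → [-2.111, 1.304].

[-2.111, 1.304]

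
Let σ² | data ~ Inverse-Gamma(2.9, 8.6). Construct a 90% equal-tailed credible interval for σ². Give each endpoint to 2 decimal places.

Inverse-Gamma(2.9, 8.6) quantiles: F⁻¹(0.05) and F⁻¹(0.95).
Equivalently, 1/σ² ~ Gamma(2.9, rate = 8.6); invert its 0.95 and 0.05 quantiles.
Posterior mean ≈ 4.53, SD ≈ 4.77; a Normal approximation gives roughly [-3.32, 12.37].
Exact: lower = 1.40; upper = 11.21.

[1.40, 11.21]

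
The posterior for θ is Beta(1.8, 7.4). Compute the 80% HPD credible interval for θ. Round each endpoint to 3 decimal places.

The posterior is unimodal and skewed, so the HPD interval has equal density at both endpoints and is the shortest 80% interval.
Solving f(0.019) = f(0.307) with F(0.307) − F(0.019) = 0.80 gives [0.019, 0.307].
For comparison, the equal-tailed interval is [0.054, 0.370]; the HPD is narrower and shifted toward the mode.

[0.019, 0.307]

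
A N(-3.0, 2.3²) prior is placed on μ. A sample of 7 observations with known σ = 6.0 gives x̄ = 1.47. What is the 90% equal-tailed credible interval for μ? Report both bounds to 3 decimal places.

[-3.390, 1.923]

Posterior precision = 1/2.3² + 7/6.0² = 0.1890 + 0.1944 = 0.3835, so posterior SD = 1.6148.
Posterior mean = (-3.0/2.3² + 7·1.47/6.0²) / 0.3835 = -0.7335.
Interval: -0.7335 ± 1.645 × 1.6148 → [-3.390, 1.923].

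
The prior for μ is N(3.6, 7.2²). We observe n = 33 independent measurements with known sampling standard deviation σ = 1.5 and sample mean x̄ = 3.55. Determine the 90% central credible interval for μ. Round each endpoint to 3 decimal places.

Posterior precision = 1/7.2² + 33/1.5² = 0.0193 + 14.6667 = 14.6860, so posterior SD = 0.2609.
Posterior mean = (3.6/7.2² + 33·3.55/1.5²) / 14.6860 = 3.5501.
Interval: 3.5501 ± 1.645 × 0.2609 → [3.121, 3.979].

[3.121, 3.979]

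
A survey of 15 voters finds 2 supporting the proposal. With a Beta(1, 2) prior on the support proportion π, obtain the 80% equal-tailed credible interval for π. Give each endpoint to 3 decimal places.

[0.067, 0.284]

Posterior: Beta(1+2, 2+13) = Beta(3, 15).
Equal-tailed 80% interval: the 0.1 and 0.9 quantiles of Beta(3, 15).
Posterior mean ≈ 0.167, SD ≈ 0.085; a Normal approximation gives roughly [0.057, 0.276].
Exact: F⁻¹(0.1) = 0.067; F⁻¹(0.9) = 0.284.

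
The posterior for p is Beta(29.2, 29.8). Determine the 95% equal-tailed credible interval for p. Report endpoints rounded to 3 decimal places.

Posterior: Beta(29.2, 29.8).
Equal-tailed 95% interval: the 0.025 and 0.975 quantiles of Beta(29.2, 29.8).
Posterior mean ≈ 0.495, SD ≈ 0.065; a Normal approximation gives roughly [0.368, 0.621].
Exact: F⁻¹(0.025) = 0.369; F⁻¹(0.975) = 0.621.

[0.369, 0.621]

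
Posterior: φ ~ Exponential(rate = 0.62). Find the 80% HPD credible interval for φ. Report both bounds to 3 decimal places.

[0.000, 2.596]

The exponential density is strictly decreasing on [0, ∞), so the HPD interval is anchored at 0: [0, q] with P(φ ≤ q) = 0.80.
q = −ln(1 − 0.80) / 0.62 = 1.6094 / 0.62 = 2.596.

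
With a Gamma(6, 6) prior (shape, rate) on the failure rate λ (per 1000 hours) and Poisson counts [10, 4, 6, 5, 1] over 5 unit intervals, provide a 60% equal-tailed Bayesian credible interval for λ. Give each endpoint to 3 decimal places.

[2.470, 3.331]

Posterior: Gamma(6+26, 6+5) = Gamma(32, 11) (shape, rate).
Equal-tailed 60% interval: Gamma(32, 11) quantiles at 0.2 and 0.8.
Posterior mean ≈ 2.909, SD ≈ 0.514; a Normal approximation gives roughly [2.476, 3.342].
Exact: lower = 2.470; upper = 3.331.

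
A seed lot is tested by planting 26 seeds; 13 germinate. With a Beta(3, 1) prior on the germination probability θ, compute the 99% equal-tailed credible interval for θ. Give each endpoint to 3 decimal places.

[0.305, 0.753]

Posterior: Beta(3+13, 1+13) = Beta(16, 14).
Equal-tailed 99% interval: the 0.005 and 0.995 quantiles of Beta(16, 14).
Posterior mean ≈ 0.533, SD ≈ 0.090; a Normal approximation gives roughly [0.303, 0.764].
Exact: F⁻¹(0.005) = 0.305; F⁻¹(0.995) = 0.753.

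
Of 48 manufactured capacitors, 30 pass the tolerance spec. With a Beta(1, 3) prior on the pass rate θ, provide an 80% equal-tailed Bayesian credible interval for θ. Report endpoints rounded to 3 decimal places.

[0.508, 0.682]

Posterior: Beta(1+30, 3+18) = Beta(31, 21).
Equal-tailed 80% interval: the 0.1 and 0.9 quantiles of Beta(31, 21).
Posterior mean ≈ 0.596, SD ≈ 0.067; a Normal approximation gives roughly [0.510, 0.683].
Exact: F⁻¹(0.1) = 0.508; F⁻¹(0.9) = 0.682.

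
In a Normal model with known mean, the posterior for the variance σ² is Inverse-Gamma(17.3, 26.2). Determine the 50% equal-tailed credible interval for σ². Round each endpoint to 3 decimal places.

Inverse-Gamma(17.3, 26.2) quantiles: F⁻¹(0.25) and F⁻¹(0.75).
Equivalently, 1/σ² ~ Gamma(17.3, rate = 26.2); invert its 0.75 and 0.25 quantiles.
Posterior mean ≈ 1.607, SD ≈ 0.411; a Normal approximation gives roughly [1.330, 1.885].
Exact: lower = 1.317; upper = 1.827.

[1.317, 1.827]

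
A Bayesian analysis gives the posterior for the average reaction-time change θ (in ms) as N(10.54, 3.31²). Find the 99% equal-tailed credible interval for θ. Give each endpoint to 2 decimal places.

The posterior is symmetric, so the 99% equal-tailed interval is θ = 10.54 ± z·3.31 with z = 2.576.
Half-width: 2.576 × 3.31 = 8.53.
10.54 − 8.53 = 2.01; 10.54 + 8.53 = 19.07.

[2.01, 19.07]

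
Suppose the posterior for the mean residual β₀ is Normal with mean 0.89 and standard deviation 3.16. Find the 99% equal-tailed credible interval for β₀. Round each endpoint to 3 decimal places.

[-7.250, 9.030]

The posterior is symmetric, so the 99% equal-tailed interval is β₀ = 0.89 ± z·3.16 with z = 2.576.
Half-width: 2.576 × 3.16 = 8.140.
0.89 − 8.140 = -7.250; 0.89 + 8.140 = 9.030.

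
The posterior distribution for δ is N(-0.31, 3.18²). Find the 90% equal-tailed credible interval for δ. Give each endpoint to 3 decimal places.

[-5.541, 4.921]

The posterior is symmetric, so the 90% equal-tailed interval is δ = -0.31 ± z·3.18 with z = 1.645.
Half-width: 1.645 × 3.18 = 5.231.
-0.31 − 5.231 = -5.541; -0.31 + 5.231 = 4.921.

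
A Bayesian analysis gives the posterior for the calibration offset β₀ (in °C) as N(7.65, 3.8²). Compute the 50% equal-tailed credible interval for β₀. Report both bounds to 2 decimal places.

[5.09, 10.21]

The posterior is symmetric, so the 50% equal-tailed interval is β₀ = 7.65 ± z·3.8 with z = 0.674.
Half-width: 0.674 × 3.8 = 2.56.
7.65 − 2.56 = 5.09; 7.65 + 2.56 = 10.21.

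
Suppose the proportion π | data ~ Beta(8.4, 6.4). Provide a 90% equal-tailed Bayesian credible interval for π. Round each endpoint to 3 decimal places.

[0.357, 0.768]

Posterior: Beta(8.4, 6.4).
Equal-tailed 90% interval: the 0.05 and 0.95 quantiles of Beta(8.4, 6.4).
Posterior mean ≈ 0.568, SD ≈ 0.125; a Normal approximation gives roughly [0.363, 0.773].
Exact: F⁻¹(0.05) = 0.357; F⁻¹(0.95) = 0.768.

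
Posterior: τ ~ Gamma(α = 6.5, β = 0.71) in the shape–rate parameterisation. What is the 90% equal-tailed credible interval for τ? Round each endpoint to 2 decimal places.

Posterior: Gamma(shape 6.5, rate 0.71).
Equal-tailed 90% interval: Gamma(6.5, 0.71) quantiles at 0.05 and 0.95.
Posterior mean ≈ 9.15, SD ≈ 3.59; a Normal approximation gives roughly [3.25, 15.06].
Exact: lower = 4.15; upper = 15.75.

[4.15, 15.75]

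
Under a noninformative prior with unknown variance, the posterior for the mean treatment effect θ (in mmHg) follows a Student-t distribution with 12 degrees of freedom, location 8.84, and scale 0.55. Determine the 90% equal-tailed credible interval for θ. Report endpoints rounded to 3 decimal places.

The t_12 distribution is symmetric; the 90% interval is 8.84 ± t·0.55 with t_{0.95,12} = 1.782.
Half-width: 1.782 × 0.55 = 0.980.
8.84 − 0.980 = 7.860; 8.84 + 0.980 = 9.820.

[7.860, 9.820]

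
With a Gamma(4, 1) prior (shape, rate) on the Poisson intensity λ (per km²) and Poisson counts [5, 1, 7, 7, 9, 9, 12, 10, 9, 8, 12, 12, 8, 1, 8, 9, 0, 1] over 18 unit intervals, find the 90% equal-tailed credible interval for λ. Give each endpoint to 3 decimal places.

Posterior: Gamma(4+128, 1+18) = Gamma(132, 19) (shape, rate).
Equal-tailed 90% interval: Gamma(132, 19) quantiles at 0.05 and 0.95.
Posterior mean ≈ 6.947, SD ≈ 0.605; a Normal approximation gives roughly [5.953, 7.942].
Exact: lower = 5.984; upper = 7.971.

[5.984, 7.971]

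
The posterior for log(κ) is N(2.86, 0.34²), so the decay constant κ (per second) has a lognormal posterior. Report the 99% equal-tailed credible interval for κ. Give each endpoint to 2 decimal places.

[7.27, 41.92]

On the log scale the 99% interval is 2.86 ± 2.576 × 0.34 = [1.9842, 3.7358].
Exponentiate: [e^1.9842, e^3.7358] = [7.27, 41.92].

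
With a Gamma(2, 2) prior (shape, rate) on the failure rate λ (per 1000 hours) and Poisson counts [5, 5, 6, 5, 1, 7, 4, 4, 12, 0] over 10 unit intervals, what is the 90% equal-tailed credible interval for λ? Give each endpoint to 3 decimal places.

Posterior: Gamma(2+49, 2+10) = Gamma(51, 12) (shape, rate).
Equal-tailed 90% interval: Gamma(51, 12) quantiles at 0.05 and 0.95.
Posterior mean ≈ 4.250, SD ≈ 0.595; a Normal approximation gives roughly [3.271, 5.229].
Exact: lower = 3.321; upper = 5.274.

[3.321, 5.274]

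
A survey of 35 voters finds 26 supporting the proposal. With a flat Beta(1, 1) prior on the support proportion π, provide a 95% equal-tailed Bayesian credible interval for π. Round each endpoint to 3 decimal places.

Posterior: Beta(1+26, 1+9) = Beta(27, 10).
Equal-tailed 95% interval: the 0.025 and 0.975 quantiles of Beta(27, 10).
Posterior mean ≈ 0.730, SD ≈ 0.072; a Normal approximation gives roughly [0.589, 0.871].
Exact: F⁻¹(0.025) = 0.578; F⁻¹(0.975) = 0.858.

[0.578, 0.858]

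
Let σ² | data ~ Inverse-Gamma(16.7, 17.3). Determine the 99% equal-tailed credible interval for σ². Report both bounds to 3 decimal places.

[0.595, 2.151]

Inverse-Gamma(16.7, 17.3) quantiles: F⁻¹(0.005) and F⁻¹(0.995).
Equivalently, 1/σ² ~ Gamma(16.7, rate = 17.3); invert its 0.995 and 0.005 quantiles.
Posterior mean ≈ 1.102, SD ≈ 0.287; a Normal approximation gives roughly [0.362, 1.842].
Exact: lower = 0.595; upper = 2.151.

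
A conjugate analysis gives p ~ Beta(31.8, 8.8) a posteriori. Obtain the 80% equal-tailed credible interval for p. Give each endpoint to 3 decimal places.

[0.698, 0.862]

Posterior: Beta(31.8, 8.8).
Equal-tailed 80% interval: the 0.1 and 0.9 quantiles of Beta(31.8, 8.8).
Posterior mean ≈ 0.783, SD ≈ 0.064; a Normal approximation gives roughly [0.701, 0.865].
Exact: F⁻¹(0.1) = 0.698; F⁻¹(0.9) = 0.862.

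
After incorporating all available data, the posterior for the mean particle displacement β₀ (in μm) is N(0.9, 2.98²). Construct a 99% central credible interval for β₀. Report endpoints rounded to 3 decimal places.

[-6.776, 8.576]

The posterior is symmetric, so the 99% equal-tailed interval is β₀ = 0.9 ± z·2.98 with z = 2.576.
Half-width: 2.576 × 2.98 = 7.676.
0.9 − 7.676 = -6.776; 0.9 + 7.676 = 8.576.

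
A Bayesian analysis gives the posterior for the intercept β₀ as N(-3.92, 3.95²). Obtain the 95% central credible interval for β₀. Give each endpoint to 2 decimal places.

[-11.66, 3.82]

The posterior is symmetric, so the 95% equal-tailed interval is β₀ = -3.92 ± z·3.95 with z = 1.960.
Half-width: 1.960 × 3.95 = 7.74.
-3.92 − 7.74 = -11.66; -3.92 + 7.74 = 3.82.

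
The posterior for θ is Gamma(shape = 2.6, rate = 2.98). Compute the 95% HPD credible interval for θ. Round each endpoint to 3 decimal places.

[0.059, 1.932]

The posterior is unimodal and skewed, so the HPD interval has equal density at both endpoints and is the shortest 95% interval.
Solving f(0.059) = f(1.932) with F(1.932) − F(0.059) = 0.95 gives [0.059, 1.932].
For comparison, the equal-tailed interval is [0.152, 2.208]; the HPD is narrower and shifted toward the mode.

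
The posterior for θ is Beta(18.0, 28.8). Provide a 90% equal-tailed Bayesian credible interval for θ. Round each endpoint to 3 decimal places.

Posterior: Beta(18.0, 28.8).
Equal-tailed 90% interval: the 0.05 and 0.95 quantiles of Beta(18.0, 28.8).
Posterior mean ≈ 0.385, SD ≈ 0.070; a Normal approximation gives roughly [0.269, 0.500].
Exact: F⁻¹(0.05) = 0.272; F⁻¹(0.95) = 0.503.

[0.272, 0.503]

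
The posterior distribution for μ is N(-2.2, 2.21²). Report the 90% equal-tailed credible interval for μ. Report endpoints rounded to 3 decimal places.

The posterior is symmetric, so the 90% equal-tailed interval is μ = -2.2 ± z·2.21 with z = 1.645.
Half-width: 1.645 × 2.21 = 3.635.
-2.2 − 3.635 = -5.835; -2.2 + 3.635 = 1.435.

[-5.835, 1.435]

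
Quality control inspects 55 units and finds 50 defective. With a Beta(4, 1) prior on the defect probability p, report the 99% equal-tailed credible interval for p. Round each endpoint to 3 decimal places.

Posterior: Beta(4+50, 1+5) = Beta(54, 6).
Equal-tailed 99% interval: the 0.005 and 0.995 quantiles of Beta(54, 6).
Posterior mean ≈ 0.900, SD ≈ 0.038; a Normal approximation gives roughly [0.801, 0.999].
Exact: F⁻¹(0.005) = 0.778; F⁻¹(0.995) = 0.973.

[0.778, 0.973]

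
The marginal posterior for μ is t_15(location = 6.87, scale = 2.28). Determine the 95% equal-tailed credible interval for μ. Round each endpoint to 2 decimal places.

The t_15 distribution is symmetric; the 95% interval is 6.87 ± t·2.28 with t_{0.975,15} = 2.131.
Half-width: 2.131 × 2.28 = 4.86.
6.87 − 4.86 = 2.01; 6.87 + 4.86 = 11.73.

[2.01, 11.73]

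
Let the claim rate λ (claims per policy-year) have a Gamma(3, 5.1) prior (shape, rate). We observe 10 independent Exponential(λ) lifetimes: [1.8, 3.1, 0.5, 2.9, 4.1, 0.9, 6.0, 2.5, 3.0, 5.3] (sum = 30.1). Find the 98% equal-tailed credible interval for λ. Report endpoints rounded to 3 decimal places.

Posterior: Gamma(3+10, 5.1+30.1) = Gamma(13, 35.2) (shape, rate).
Equal-tailed 98% interval: Gamma(13, 35.2) quantiles at 0.01 and 0.99.
Posterior mean ≈ 0.369, SD ≈ 0.102; a Normal approximation gives roughly [0.131, 0.608].
Exact: lower = 0.173; upper = 0.648.

[0.173, 0.648]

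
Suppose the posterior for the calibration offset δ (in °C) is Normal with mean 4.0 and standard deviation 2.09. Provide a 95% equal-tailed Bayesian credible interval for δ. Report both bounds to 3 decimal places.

[-0.096, 8.096]

The posterior is symmetric, so the 95% equal-tailed interval is δ = 4.0 ± z·2.09 with z = 1.960.
Half-width: 1.960 × 2.09 = 4.096.
4.0 − 4.096 = -0.096; 4.0 + 4.096 = 8.096.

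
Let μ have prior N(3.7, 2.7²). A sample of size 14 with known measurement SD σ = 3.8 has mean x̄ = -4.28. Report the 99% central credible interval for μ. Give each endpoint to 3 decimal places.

[-5.739, -0.842]

Posterior precision = 1/2.7² + 14/3.8² = 0.1372 + 0.9695 = 1.1067, so posterior SD = 0.9506.
Posterior mean = (3.7/2.7² + 14·-4.28/3.8²) / 1.1067 = -3.2909.
Interval: -3.2909 ± 2.576 × 0.9506 → [-5.739, -0.842].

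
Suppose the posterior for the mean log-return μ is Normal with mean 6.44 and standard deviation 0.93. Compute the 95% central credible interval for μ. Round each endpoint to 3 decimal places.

The posterior is symmetric, so the 95% equal-tailed interval is μ = 6.44 ± z·0.93 with z = 1.960.
Half-width: 1.960 × 0.93 = 1.823.
6.44 − 1.823 = 4.617; 6.44 + 1.823 = 8.263.

[4.617, 8.263]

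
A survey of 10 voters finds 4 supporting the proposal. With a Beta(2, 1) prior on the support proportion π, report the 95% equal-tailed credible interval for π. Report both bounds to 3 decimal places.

Posterior: Beta(2+4, 1+6) = Beta(6, 7).
Equal-tailed 95% interval: the 0.025 and 0.975 quantiles of Beta(6, 7).
Posterior mean ≈ 0.462, SD ≈ 0.133; a Normal approximation gives roughly [0.200, 0.723].
Exact: F⁻¹(0.025) = 0.211; F⁻¹(0.975) = 0.723.

[0.211, 0.723]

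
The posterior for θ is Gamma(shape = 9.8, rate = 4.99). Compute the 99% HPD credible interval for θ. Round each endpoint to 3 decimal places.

The posterior is unimodal and skewed, so the HPD interval has equal density at both endpoints and is the shortest 99% interval.
Solving f(0.633) = f(3.790) with F(3.790) − F(0.633) = 0.99 gives [0.633, 3.790].
For comparison, the equal-tailed interval is [0.721, 3.951]; the HPD is narrower and shifted toward the mode.

[0.633, 3.790]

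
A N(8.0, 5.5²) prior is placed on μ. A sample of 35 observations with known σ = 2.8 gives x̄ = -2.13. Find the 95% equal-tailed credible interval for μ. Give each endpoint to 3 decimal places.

[-2.980, -1.131]

Posterior precision = 1/5.5² + 35/2.8² = 0.0331 + 4.4643 = 4.4973, so posterior SD = 0.4715.
Posterior mean = (8.0/5.5² + 35·-2.13/2.8²) / 4.4973 = -2.0555.
Interval: -2.0555 ± 1.960 × 0.4715 → [-2.980, -1.131].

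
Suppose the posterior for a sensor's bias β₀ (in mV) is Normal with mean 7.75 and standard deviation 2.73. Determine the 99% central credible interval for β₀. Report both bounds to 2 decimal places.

The posterior is symmetric, so the 99% equal-tailed interval is β₀ = 7.75 ± z·2.73 with z = 2.576.
Half-width: 2.576 × 2.73 = 7.03.
7.75 − 7.03 = 0.72; 7.75 + 7.03 = 14.78.

[0.72, 14.78]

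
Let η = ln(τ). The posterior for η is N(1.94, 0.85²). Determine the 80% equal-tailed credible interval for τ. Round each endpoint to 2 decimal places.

On the log scale the 80% interval is 1.94 ± 1.282 × 0.85 = [0.8507, 3.0293].
Exponentiate: [e^0.8507, e^3.0293] = [2.34, 20.68].

[2.34, 20.68]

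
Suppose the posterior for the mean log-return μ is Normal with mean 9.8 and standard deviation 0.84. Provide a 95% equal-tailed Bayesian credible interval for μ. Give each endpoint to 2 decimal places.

The posterior is symmetric, so the 95% equal-tailed interval is μ = 9.8 ± z·0.84 with z = 1.960.
Half-width: 1.960 × 0.84 = 1.65.
9.8 − 1.65 = 8.15; 9.8 + 1.65 = 11.45.

[8.15, 11.45]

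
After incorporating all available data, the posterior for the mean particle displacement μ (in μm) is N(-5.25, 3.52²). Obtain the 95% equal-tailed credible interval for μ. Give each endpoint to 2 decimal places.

The posterior is symmetric, so the 95% equal-tailed interval is μ = -5.25 ± z·3.52 with z = 1.960.
Half-width: 1.960 × 3.52 = 6.90.
-5.25 − 6.90 = -12.15; -5.25 + 6.90 = 1.65.

[-12.15, 1.65]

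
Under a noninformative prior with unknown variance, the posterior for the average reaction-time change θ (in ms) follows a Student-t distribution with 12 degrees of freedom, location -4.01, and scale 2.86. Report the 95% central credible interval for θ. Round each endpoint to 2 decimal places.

[-10.24, 2.22]

The t_12 distribution is symmetric; the 95% interval is -4.01 ± t·2.86 with t_{0.975,12} = 2.179.
Half-width: 2.179 × 2.86 = 6.23.
-4.01 − 6.23 = -10.24; -4.01 + 6.23 = 2.22.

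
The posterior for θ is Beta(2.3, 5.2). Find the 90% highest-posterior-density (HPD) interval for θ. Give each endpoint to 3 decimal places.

The posterior is unimodal and skewed, so the HPD interval has equal density at both endpoints and is the shortest 90% interval.
Solving f(0.049) = f(0.549) with F(0.549) − F(0.049) = 0.90 gives [0.049, 0.549].
For comparison, the equal-tailed interval is [0.080, 0.595]; the HPD is narrower and shifted toward the mode.

[0.049, 0.549]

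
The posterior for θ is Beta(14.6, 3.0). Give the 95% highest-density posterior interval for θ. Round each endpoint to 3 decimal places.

[0.659, 0.976]

The posterior is unimodal and skewed, so the HPD interval has equal density at both endpoints and is the shortest 95% interval.
Solving f(0.659) = f(0.976) with F(0.976) − F(0.659) = 0.95 gives [0.659, 0.976].
For comparison, the equal-tailed interval is [0.628, 0.961]; the HPD is narrower and shifted toward the mode.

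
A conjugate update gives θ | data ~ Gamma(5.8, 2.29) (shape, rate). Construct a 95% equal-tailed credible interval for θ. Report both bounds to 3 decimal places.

[0.910, 4.972]

Posterior: Gamma(shape 5.8, rate 2.29).
Equal-tailed 95% interval: Gamma(5.8, 2.29) quantiles at 0.025 and 0.975.
Posterior mean ≈ 2.533, SD ≈ 1.052; a Normal approximation gives roughly [0.472, 4.594].
Exact: lower = 0.910; upper = 4.972.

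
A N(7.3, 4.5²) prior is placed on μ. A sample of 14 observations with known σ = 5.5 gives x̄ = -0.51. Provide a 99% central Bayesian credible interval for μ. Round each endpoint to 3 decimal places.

Posterior precision = 1/4.5² + 14/5.5² = 0.0494 + 0.4628 = 0.5122, so posterior SD = 1.3973.
Posterior mean = (7.3/4.5² + 14·-0.51/5.5²) / 0.5122 = 0.2430.
Interval: 0.2430 ± 2.576 × 1.3973 → [-3.356, 3.842].

[-3.356, 3.842]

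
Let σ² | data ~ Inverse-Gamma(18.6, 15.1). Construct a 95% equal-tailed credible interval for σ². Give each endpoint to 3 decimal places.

Inverse-Gamma(18.6, 15.1) quantiles: F⁻¹(0.025) and F⁻¹(0.975).
Equivalently, 1/σ² ~ Gamma(18.6, rate = 15.1); invert its 0.975 and 0.025 quantiles.
Posterior mean ≈ 0.858, SD ≈ 0.211; a Normal approximation gives roughly [0.445, 1.271].
Exact: lower = 0.540; upper = 1.357.

[0.540, 1.357]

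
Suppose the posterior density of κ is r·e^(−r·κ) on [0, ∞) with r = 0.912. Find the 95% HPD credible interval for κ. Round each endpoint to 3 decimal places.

The exponential density is strictly decreasing on [0, ∞), so the HPD interval is anchored at 0: [0, q] with P(κ ≤ q) = 0.95.
q = −ln(1 − 0.95) / 0.912 = 2.9957 / 0.912 = 3.285.

[0.000, 3.285]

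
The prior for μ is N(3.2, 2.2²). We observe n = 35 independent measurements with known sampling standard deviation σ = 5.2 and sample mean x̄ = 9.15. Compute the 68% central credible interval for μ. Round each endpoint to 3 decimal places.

Posterior precision = 1/2.2² + 35/5.2² = 0.2066 + 1.2944 = 1.5010, so posterior SD = 0.8162.
Posterior mean = (3.2/2.2² + 35·9.15/5.2²) / 1.5010 = 8.3310.
Interval: 8.3310 ± 0.994 × 0.8162 → [7.519, 9.143].

[7.519, 9.143]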